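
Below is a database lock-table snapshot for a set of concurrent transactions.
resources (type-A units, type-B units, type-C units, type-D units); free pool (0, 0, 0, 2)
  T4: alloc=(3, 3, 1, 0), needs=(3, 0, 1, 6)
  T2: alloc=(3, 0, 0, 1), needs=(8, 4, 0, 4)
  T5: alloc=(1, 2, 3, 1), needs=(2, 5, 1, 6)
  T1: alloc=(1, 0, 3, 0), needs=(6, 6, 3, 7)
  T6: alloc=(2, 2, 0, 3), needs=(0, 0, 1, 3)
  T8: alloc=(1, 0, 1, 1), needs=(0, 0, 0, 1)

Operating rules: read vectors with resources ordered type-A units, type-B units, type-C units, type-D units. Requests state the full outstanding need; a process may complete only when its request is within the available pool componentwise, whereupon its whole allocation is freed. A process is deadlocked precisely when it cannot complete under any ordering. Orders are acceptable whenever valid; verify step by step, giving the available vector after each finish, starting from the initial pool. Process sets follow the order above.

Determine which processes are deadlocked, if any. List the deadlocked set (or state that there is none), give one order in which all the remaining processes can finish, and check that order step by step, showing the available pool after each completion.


No process is deadlocked.
Key observation: there is always a runnable process — T8 first — so the state unwinds completely.
One completion order for the rest: T8, T6, T4, T5, T1, T2. Step-by-step check:
  pool = (0, 0, 0, 2)
  T8 needs (0, 0, 0, 1) <= (0, 0, 0, 2) -> finishes; pool += (1, 0, 1, 1) = (1, 0, 1, 3)
  T6 needs (0, 0, 1, 3) <= (1, 0, 1, 3) -> finishes; pool += (2, 2, 0, 3) = (3, 2, 1, 6)
  T4 needs (3, 0, 1, 6) <= (3, 2, 1, 6) -> finishes; pool += (3, 3, 1, 0) = (6, 5, 2, 6)
  T5 needs (2, 5, 1, 6) <= (6, 5, 2, 6) -> finishes; pool += (1, 2, 3, 1) = (7, 7, 5, 7)
  T1 needs (6, 6, 3, 7) <= (7, 7, 5, 7) -> finishes; pool += (1, 0, 3, 0) = (8, 7, 8, 7)
  T2 needs (8, 4, 0, 4) <= (8, 7, 8, 7) -> finishes; pool += (3, 0, 0, 1) = (11, 7, 8, 8)


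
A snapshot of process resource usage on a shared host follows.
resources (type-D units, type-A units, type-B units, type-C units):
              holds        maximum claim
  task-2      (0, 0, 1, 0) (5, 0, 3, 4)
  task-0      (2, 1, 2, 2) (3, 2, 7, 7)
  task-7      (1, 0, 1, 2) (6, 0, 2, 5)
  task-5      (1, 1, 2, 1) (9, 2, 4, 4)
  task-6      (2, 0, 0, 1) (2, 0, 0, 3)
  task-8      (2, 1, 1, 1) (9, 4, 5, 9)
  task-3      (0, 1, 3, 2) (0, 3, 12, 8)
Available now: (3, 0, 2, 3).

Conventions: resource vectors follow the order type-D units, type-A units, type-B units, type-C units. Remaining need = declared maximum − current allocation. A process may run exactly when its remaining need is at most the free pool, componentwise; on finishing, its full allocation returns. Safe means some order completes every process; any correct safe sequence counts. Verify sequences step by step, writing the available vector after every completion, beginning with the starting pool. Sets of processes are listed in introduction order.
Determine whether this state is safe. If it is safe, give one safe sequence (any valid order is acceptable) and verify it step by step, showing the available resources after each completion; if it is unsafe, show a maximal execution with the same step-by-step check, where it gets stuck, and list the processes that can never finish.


UNSAFE.
Key observation: task-6, task-7, task-2 can finish, but then (6, 0, 4, 6) is all there is, and the blocked group's type-A units demands exceed it.
A maximal execution: task-6, task-7, task-2 — then nothing else fits. Verifying each step:
  pool = (3, 0, 2, 3)
  task-6: need (0, 0, 0, 2) fits (3, 0, 2, 3); releases (2, 0, 0, 1), pool now (5, 0, 2, 4)
  task-7: need (5, 0, 1, 3) fits (5, 0, 2, 4); releases (1, 0, 1, 2), pool now (6, 0, 3, 6)
  task-2: need (5, 0, 2, 4) fits (6, 0, 3, 6); releases (0, 0, 1, 0), pool now (6, 0, 4, 6)
  task-0 still needs (1, 1, 5, 5) but only (6, 0, 4, 6) is free — short on type-A units and type-B units
  task-5 still needs (8, 1, 2, 3) but only (6, 0, 4, 6) is free — short on type-D units and type-A units
  task-8 still needs (7, 3, 4, 8) but only (6, 0, 4, 6) is free — short on type-D units, type-A units and type-C units
  task-3 still needs (0, 2, 9, 6) but only (6, 0, 4, 6) is free — short on type-A units and type-B units
Permanently blocked: task-0, task-5, task-8 and task-3.


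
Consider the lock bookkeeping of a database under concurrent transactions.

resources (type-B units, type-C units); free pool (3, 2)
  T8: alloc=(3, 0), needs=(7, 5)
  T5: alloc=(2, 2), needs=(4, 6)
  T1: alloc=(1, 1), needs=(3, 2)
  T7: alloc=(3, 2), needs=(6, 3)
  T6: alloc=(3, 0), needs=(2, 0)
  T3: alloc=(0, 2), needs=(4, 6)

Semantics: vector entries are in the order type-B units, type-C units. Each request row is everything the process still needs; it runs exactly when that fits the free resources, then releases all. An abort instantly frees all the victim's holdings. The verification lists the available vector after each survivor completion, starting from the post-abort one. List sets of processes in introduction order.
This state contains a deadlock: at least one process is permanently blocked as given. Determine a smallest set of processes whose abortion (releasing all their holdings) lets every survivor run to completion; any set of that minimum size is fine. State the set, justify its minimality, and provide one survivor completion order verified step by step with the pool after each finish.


Abort T5.
Key observation: the returned (2, 2) from T5 is what brings T3 — unrunnable before, under any order — into play at step 5.
No smaller set exists: with zero aborts the deadlock remains.
One survivor order: T6, T1, T8, T7, T3. Walking it through (post-abort pool first):
  pool = (5, 4)
  T6: need (2, 0) fits (5, 4); releases (3, 0), pool now (8, 4)
  T1: need (3, 2) fits (8, 4); releases (1, 1), pool now (9, 5)
  T8: need (7, 5) fits (9, 5); releases (3, 0), pool now (12, 5)
  T7: need (6, 3) fits (12, 5); releases (3, 2), pool now (15, 7)
  T3: need (4, 6) fits (15, 7); releases (0, 2), pool now (15, 9)


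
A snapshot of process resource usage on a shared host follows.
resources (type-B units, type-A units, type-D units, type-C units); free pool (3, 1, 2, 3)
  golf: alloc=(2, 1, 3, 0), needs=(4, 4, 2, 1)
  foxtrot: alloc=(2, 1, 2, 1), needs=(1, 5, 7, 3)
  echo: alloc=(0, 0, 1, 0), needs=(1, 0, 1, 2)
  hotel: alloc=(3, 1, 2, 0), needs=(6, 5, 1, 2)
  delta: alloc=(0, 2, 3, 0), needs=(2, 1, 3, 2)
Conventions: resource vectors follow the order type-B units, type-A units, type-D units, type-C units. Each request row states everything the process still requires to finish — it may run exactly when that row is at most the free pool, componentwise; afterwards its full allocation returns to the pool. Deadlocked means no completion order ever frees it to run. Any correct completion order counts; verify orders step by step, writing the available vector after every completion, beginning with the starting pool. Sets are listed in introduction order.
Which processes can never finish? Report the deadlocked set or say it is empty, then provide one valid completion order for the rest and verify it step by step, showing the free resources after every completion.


Deadlocked set: golf, foxtrot and hotel.
Key observation: even finishing echo, delta leaves just (3, 3, 6, 3) free — too little type-A units for any of the remaining processes.
One completion order for the rest: echo, delta. Check, step by step:
  pool = (3, 1, 2, 3)
  echo needs (1, 0, 1, 2) <= (3, 1, 2, 3) -> finishes; pool += (0, 0, 1, 0) = (3, 1, 3, 3)
  delta needs (2, 1, 3, 2) <= (3, 1, 3, 3) -> finishes; pool += (0, 2, 3, 0) = (3, 3, 6, 3)
The blocked processes can never fit:
  blocked: golf wants (4, 4, 2, 1), pool (3, 3, 6, 3) — not enough type-B units and type-A units
  blocked: foxtrot wants (1, 5, 7, 3), pool (3, 3, 6, 3) — not enough type-A units and type-D units
  blocked: hotel wants (6, 5, 1, 2), pool (3, 3, 6, 3) — not enough type-B units and type-A units


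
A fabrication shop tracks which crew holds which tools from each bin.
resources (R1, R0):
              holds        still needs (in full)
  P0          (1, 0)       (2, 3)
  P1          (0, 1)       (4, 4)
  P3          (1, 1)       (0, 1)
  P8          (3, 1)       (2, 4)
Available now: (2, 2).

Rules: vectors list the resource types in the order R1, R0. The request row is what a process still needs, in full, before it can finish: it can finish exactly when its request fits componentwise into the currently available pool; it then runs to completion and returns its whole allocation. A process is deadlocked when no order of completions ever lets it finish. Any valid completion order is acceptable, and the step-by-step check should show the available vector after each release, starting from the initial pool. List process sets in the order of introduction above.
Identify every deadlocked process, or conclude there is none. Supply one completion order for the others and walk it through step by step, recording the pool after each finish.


Deadlocked set: P1 and P8.
Key observation: P3, P0 can finish, but then (4, 3) is all there is, and the blocked group's R0 demands exceed it.
The rest can finish in the order P3, P0. Check, step by step:
  pool = (2, 2)
  P3 needs (0, 1) <= (2, 2) -> finishes; pool += (1, 1) = (3, 3)
  P0 needs (2, 3) <= (3, 3) -> finishes; pool += (1, 0) = (4, 3)
None of the blocked processes ever fits:
  blocked: P1 wants (4, 4), pool (4, 3) — not enough R0
  blocked: P8 wants (2, 4), pool (4, 3) — not enough R0


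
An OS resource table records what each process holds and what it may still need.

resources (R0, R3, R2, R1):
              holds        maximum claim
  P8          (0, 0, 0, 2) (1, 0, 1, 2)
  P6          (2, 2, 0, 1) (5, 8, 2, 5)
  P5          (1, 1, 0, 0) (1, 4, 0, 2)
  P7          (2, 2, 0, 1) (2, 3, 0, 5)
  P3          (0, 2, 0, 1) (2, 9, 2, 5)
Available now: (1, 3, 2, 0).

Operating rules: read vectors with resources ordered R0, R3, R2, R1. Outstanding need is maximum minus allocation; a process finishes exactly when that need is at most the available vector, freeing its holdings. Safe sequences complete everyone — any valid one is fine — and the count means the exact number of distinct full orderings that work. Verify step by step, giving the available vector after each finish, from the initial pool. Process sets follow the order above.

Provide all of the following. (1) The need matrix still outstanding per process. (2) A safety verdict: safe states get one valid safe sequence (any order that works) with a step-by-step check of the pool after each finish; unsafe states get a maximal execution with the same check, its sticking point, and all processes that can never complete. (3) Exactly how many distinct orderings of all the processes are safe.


(1) Remaining need (order R0, R3, R2, R1):
  P8: (1, 0, 1, 0)
  P6: (3, 6, 2, 4)
  P5: (0, 3, 0, 2)
  P7: (0, 1, 0, 4)
  P3: (2, 7, 2, 4)
(2) UNSAFE — no complete ordering exists.
Key observation: P8, P5 can finish, but then (2, 4, 2, 2) is all there is, and the blocked group's R1 demands exceed it.
A maximal execution: P8, P5 — then nothing else fits. Verifying each step:
  pool = (1, 3, 2, 0)
  P8 needs (1, 0, 1, 0) <= (1, 3, 2, 0) -> finishes; pool += (0, 0, 0, 2) = (1, 3, 2, 2)
  P5 needs (0, 3, 0, 2) <= (1, 3, 2, 2) -> finishes; pool += (1, 1, 0, 0) = (2, 4, 2, 2)
  P6 still needs (3, 6, 2, 4) but only (2, 4, 2, 2) is free — short on R0, R3 and R1
  P7 still needs (0, 1, 0, 4) but only (2, 4, 2, 2) is free — short on R1
  P3 still needs (2, 7, 2, 4) but only (2, 4, 2, 2) is free — short on R3 and R1
Never able to finish: P6, P7 and P3.
(3) Exactly 0 of the possible complete orderings are safe sequences.


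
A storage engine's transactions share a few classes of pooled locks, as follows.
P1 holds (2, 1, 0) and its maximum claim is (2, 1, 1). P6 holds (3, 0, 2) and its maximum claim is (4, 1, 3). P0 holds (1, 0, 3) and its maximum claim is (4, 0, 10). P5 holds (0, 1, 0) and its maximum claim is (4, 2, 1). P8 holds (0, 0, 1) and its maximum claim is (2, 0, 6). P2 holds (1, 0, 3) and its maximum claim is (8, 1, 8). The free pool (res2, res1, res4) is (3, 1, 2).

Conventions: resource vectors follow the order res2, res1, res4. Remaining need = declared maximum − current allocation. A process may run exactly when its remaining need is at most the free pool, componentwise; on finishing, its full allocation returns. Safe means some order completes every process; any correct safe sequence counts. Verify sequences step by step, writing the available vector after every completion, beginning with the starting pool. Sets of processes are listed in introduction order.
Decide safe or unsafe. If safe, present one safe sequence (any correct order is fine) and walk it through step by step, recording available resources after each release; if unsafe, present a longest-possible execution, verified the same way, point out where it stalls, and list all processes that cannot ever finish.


The state is UNSAFE.
Key observation: res4 is the bottleneck — with P6, P5, P1 done the pool holds (8, 3, 4), short of every remaining need.
Going as far as possible: P6, P5, P1; after that, nothing fits. Check, step by step:
  pool = (3, 1, 2)
  run P6 (needs (1, 1, 1), free (3, 1, 2)); after release of (3, 0, 2) the pool is (6, 1, 4)
  run P5 (needs (4, 1, 1), free (6, 1, 4)); after release of (0, 1, 0) the pool is (6, 2, 4)
  run P1 (needs (0, 0, 1), free (6, 2, 4)); after release of (2, 1, 0) the pool is (8, 3, 4)
  blocked: P0 wants (3, 0, 7), pool (8, 3, 4) — not enough res4
  blocked: P8 wants (2, 0, 5), pool (8, 3, 4) — not enough res4
  blocked: P2 wants (7, 1, 5), pool (8, 3, 4) — not enough res4
Never able to finish: P0, P8 and P2.


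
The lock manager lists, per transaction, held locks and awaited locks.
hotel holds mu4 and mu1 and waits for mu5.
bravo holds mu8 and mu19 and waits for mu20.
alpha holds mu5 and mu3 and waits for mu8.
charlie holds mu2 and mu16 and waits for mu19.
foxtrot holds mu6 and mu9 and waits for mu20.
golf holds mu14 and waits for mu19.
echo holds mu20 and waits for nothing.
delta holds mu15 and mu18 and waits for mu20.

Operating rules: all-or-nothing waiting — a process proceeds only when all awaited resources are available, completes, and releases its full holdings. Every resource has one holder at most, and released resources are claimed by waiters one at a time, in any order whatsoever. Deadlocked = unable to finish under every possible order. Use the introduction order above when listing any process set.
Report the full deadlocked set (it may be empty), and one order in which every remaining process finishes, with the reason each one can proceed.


The deadlocked set is empty.
Key observation: no waiting chain loops back on itself — every chain ends at a process that waits on nothing, so everyone eventually runs.
A valid finishing order for the others: echo, bravo, charlie, foxtrot, delta, alpha, hotel, golf.
Walking it through:
  run echo (it waits on nothing); releases mu20
  bravo: everything it awaited (mu20) is free; runs, freeing mu8 and mu19
  charlie: everything it awaited (mu19) is free; runs, freeing mu2 and mu16
  foxtrot: everything it awaited (mu20) is free; runs, freeing mu6 and mu9
  delta: everything it awaited (mu20) is free; runs, freeing mu15 and mu18
  alpha: everything it awaited (mu8) is free; runs, freeing mu5 and mu3
  hotel: everything it awaited (mu5) is free; runs, freeing mu4 and mu1
  golf: everything it awaited (mu19) is free; runs, freeing mu14


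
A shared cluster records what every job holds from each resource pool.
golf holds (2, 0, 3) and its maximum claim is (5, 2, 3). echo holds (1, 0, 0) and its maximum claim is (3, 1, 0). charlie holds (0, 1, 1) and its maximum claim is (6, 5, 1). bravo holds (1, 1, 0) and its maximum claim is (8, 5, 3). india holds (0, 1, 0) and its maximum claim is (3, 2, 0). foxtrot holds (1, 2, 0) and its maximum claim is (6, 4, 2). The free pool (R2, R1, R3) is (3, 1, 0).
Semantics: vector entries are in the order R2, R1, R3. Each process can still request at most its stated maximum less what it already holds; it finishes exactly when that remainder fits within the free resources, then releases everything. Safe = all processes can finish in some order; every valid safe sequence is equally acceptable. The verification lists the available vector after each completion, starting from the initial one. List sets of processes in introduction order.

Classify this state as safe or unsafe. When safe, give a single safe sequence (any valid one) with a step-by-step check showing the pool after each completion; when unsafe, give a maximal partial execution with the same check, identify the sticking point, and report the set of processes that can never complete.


SAFE. One safe sequence: india, echo, golf, foxtrot, bravo, charlie.
Key observation: reading the order forward, india is the first process whose need (3, 1, 0) meets the free pool (3, 1, 0) exactly on a resource it requests.
Check, step by step:
  pool = (3, 1, 0)
  india needs (3, 1, 0) <= (3, 1, 0) -> finishes; pool += (0, 1, 0) = (3, 2, 0)
  echo needs (2, 1, 0) <= (3, 2, 0) -> finishes; pool += (1, 0, 0) = (4, 2, 0)
  golf needs (3, 2, 0) <= (4, 2, 0) -> finishes; pool += (2, 0, 3) = (6, 2, 3)
  foxtrot needs (5, 2, 2) <= (6, 2, 3) -> finishes; pool += (1, 2, 0) = (7, 4, 3)
  bravo needs (7, 4, 3) <= (7, 4, 3) -> finishes; pool += (1, 1, 0) = (8, 5, 3)
  charlie needs (6, 4, 0) <= (8, 5, 3) -> finishes; pool += (0, 1, 1) = (8, 6, 4)


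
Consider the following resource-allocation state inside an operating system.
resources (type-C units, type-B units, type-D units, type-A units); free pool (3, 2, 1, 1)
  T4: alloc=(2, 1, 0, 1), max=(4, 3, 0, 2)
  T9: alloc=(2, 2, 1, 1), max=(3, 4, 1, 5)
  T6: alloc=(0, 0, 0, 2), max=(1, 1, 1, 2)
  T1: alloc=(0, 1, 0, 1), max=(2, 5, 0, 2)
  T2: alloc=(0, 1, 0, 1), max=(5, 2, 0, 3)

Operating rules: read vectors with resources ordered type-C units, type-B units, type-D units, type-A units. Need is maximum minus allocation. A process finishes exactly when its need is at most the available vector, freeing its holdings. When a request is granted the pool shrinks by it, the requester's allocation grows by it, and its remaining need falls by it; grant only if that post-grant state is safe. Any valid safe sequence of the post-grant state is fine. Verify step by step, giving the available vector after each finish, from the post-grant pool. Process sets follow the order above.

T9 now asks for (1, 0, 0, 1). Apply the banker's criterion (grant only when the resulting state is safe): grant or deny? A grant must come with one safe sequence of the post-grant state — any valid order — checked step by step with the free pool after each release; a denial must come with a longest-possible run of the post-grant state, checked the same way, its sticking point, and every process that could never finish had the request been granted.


GRANT: granting preserves safety; a valid post-grant sequence is T6, T4, T9, T1, T2.
Key observation: with (2, 2, 1, 0) left after the transfer, T6 can run at once — the state stays safe.
Step-by-step check of the post-grant state:
  pool = (2, 2, 1, 0)
  T6: need (1, 1, 1, 0) fits (2, 2, 1, 0); releases (0, 0, 0, 2), pool now (2, 2, 1, 2)
  T4: need (2, 2, 0, 1) fits (2, 2, 1, 2); releases (2, 1, 0, 1), pool now (4, 3, 1, 3)
  T9: need (0, 2, 0, 3) fits (4, 3, 1, 3); releases (3, 2, 1, 2), pool now (7, 5, 2, 5)
  T1: need (2, 4, 0, 1) fits (7, 5, 2, 5); releases (0, 1, 0, 1), pool now (7, 6, 2, 6)
  T2: need (5, 1, 0, 2) fits (7, 6, 2, 6); releases (0, 1, 0, 1), pool now (7, 7, 2, 7)


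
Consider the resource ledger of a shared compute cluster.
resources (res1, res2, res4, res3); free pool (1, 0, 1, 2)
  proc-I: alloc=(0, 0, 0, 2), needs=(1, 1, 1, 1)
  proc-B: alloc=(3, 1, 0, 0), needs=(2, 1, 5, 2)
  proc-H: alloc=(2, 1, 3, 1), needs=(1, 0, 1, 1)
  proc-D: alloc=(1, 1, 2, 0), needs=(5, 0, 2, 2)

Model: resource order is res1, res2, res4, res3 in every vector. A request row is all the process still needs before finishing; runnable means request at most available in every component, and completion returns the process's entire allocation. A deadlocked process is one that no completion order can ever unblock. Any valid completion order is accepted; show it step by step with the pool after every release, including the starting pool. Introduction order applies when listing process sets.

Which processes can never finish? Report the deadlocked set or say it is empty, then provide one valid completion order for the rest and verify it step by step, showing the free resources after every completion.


Deadlocked set: proc-B and proc-D.
Key observation: after proc-H, proc-I the pool peaks at (3, 1, 4, 5), and each blocked process is short somewhere: proc-B on res4; proc-D on res1.
The rest can finish in the order proc-H, proc-I. Check, step by step:
  pool = (1, 0, 1, 2)
  proc-H: need (1, 0, 1, 1) fits (1, 0, 1, 2); releases (2, 1, 3, 1), pool now (3, 1, 4, 3)
  proc-I: need (1, 1, 1, 1) fits (3, 1, 4, 3); releases (0, 0, 0, 2), pool now (3, 1, 4, 5)
The stuck group stays short no matter what:
  proc-B still needs (2, 1, 5, 2) but only (3, 1, 4, 5) is free — short on res4
  proc-D still needs (5, 0, 2, 2) but only (3, 1, 4, 5) is free — short on res1


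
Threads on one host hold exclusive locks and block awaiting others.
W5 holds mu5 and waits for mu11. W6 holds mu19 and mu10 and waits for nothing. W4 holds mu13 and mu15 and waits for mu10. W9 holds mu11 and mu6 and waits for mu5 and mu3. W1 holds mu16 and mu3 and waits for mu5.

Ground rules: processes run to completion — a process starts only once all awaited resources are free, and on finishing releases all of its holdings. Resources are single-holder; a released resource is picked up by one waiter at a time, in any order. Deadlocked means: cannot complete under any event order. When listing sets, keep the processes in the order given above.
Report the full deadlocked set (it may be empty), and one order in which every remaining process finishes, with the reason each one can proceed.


The deadlocked set is W5, W9 and W1.
Key observation: the loop W5 -> W9 -> W5 blocks itself forever; W1 is caught in further circular waits.
The rest can finish in the order W6, W4.
Walking it through:
  run W6 (it waits on nothing); releases mu19 and mu10
  run W4 (all its waits — mu10 — are resolved); releases mu13 and mu15


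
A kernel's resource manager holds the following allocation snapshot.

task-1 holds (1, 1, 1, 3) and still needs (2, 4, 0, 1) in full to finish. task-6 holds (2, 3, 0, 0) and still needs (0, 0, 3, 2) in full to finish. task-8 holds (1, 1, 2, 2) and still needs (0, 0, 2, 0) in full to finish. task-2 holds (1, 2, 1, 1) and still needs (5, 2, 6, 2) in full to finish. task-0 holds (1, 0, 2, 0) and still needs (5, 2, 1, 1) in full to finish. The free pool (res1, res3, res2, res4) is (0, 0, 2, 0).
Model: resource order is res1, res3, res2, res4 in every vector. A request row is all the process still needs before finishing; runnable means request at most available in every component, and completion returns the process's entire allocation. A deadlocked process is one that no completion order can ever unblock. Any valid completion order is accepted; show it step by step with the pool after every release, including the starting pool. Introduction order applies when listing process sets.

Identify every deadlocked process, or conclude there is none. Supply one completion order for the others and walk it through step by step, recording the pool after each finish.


Deadlocked: task-2 and task-0.
Key observation: the wall is res1: completing task-8, task-6, task-1 brings the pool only to (4, 5, 5, 5), and all the rest need more.
A valid finishing order for the others: task-8, task-6, task-1. Step-by-step check:
  pool = (0, 0, 2, 0)
  run task-8 (needs (0, 0, 2, 0), free (0, 0, 2, 0)); after release of (1, 1, 2, 2) the pool is (1, 1, 4, 2)
  run task-6 (needs (0, 0, 3, 2), free (1, 1, 4, 2)); after release of (2, 3, 0, 0) the pool is (3, 4, 4, 2)
  run task-1 (needs (2, 4, 0, 1), free (3, 4, 4, 2)); after release of (1, 1, 1, 3) the pool is (4, 5, 5, 5)
The stuck group stays short no matter what:
  task-2 cannot run: need (5, 2, 6, 2) vs free (4, 5, 5, 5) (insufficient res1 and res2)
  task-0 cannot run: need (5, 2, 1, 1) vs free (4, 5, 5, 5) (insufficient res1)


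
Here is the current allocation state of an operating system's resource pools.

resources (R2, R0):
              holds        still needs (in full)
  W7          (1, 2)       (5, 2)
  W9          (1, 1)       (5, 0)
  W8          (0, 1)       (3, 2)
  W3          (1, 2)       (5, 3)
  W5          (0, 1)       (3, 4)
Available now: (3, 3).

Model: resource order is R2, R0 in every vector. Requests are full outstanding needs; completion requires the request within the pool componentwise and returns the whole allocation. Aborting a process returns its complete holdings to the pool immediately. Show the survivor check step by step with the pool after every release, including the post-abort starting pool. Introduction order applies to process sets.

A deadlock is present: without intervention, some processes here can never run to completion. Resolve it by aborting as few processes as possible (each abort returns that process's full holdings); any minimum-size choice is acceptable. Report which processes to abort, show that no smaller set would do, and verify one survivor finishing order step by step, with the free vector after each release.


The answer: abort W9 and W3.
Key observation: the deadlocked W7 becomes finishable only because W9 and W3 released (2, 3); it completes at step 2 below.
No one abort is enough; case by case: W7 alone leaves W9 blocked (short on R2); W9 alone leaves W7 blocked (short on R2); W8 alone leaves W7 blocked (short on R2); W3 alone leaves W7 blocked (short on R2); W5 alone leaves W7 blocked (short on R2).
Survivors finish in the order: W5, W7, W8. Walking it through (pool after the aborts first):
  pool = (5, 6)
  W5 needs (3, 4) <= (5, 6) -> finishes; pool += (0, 1) = (5, 7)
  W7 needs (5, 2) <= (5, 7) -> finishes; pool += (1, 2) = (6, 9)
  W8 needs (3, 2) <= (6, 9) -> finishes; pool += (0, 1) = (6, 10)


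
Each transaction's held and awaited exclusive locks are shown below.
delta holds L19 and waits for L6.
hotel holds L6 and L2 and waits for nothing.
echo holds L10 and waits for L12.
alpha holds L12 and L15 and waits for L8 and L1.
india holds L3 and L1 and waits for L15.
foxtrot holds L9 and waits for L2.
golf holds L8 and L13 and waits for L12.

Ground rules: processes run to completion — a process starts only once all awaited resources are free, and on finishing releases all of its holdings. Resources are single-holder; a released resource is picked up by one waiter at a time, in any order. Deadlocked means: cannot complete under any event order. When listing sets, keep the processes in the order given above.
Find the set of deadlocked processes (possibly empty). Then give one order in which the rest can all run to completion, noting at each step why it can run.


Deadlocked set: echo, alpha, india and golf.
Key observation: the wait chain closes on itself along alpha -> india -> alpha; golf is caught in further circular waits and echo waits into the deadlock from upstream.
The rest can finish in the order hotel, foxtrot, delta.
Check, step by step:
  hotel waits on nothing -> runs at once and releases L6 and L2
  foxtrot: everything it awaited (L2) is free; runs, freeing L9
  delta: everything it awaited (L6) is free; runs, freeing L19


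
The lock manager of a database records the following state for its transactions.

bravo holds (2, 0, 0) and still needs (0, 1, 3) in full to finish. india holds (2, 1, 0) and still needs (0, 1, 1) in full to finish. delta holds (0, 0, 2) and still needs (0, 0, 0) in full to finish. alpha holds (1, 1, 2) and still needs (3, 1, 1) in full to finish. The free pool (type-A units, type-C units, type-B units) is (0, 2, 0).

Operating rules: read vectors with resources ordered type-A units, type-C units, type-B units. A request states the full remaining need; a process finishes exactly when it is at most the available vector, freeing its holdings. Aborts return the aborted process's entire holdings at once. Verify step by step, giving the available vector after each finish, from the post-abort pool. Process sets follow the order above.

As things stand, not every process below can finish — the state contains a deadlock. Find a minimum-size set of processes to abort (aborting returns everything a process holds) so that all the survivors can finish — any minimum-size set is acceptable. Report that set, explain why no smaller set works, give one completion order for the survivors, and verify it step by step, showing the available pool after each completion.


The answer: abort alpha.
Key observation: bravo could never have finished before the abort; with (1, 1, 2) returned by alpha, it fits at step 3.
No smaller set exists: with zero aborts the deadlock remains.
Survivors finish in the order: india, delta, bravo. Check, step by step (pool after the aborts first):
  pool = (1, 3, 2)
  india needs (0, 1, 1) <= (1, 3, 2) -> finishes; pool += (2, 1, 0) = (3, 4, 2)
  delta needs (0, 0, 0) <= (3, 4, 2) -> finishes; pool += (0, 0, 2) = (3, 4, 4)
  bravo needs (0, 1, 3) <= (3, 4, 4) -> finishes; pool += (2, 0, 0) = (5, 4, 4)


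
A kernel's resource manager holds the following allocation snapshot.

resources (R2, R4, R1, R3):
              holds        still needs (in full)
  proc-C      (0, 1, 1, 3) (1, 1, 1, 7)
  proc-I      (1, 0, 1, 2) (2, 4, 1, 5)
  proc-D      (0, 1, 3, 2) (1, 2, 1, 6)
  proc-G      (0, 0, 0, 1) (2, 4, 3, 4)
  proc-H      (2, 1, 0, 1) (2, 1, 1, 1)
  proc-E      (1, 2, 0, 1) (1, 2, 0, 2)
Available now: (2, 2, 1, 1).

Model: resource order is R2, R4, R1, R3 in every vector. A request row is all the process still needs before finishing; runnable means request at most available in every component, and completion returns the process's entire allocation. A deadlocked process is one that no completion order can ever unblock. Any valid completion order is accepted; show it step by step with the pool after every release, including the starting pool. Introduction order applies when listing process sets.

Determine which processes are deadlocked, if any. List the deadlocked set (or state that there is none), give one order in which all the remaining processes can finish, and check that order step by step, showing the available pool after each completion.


The deadlocked set is proc-C, proc-I, proc-D and proc-G.
Key observation: proc-H, proc-E can finish, but then (5, 5, 1, 3) is all there is, and the blocked group's R3 demands exceed it.
One completion order for the rest: proc-H, proc-E. Walking it through:
  pool = (2, 2, 1, 1)
  proc-H: need (2, 1, 1, 1) fits (2, 2, 1, 1); releases (2, 1, 0, 1), pool now (4, 3, 1, 2)
  proc-E: need (1, 2, 0, 2) fits (4, 3, 1, 2); releases (1, 2, 0, 1), pool now (5, 5, 1, 3)
The blocked processes can never fit:
  blocked: proc-C wants (1, 1, 1, 7), pool (5, 5, 1, 3) — not enough R3
  blocked: proc-I wants (2, 4, 1, 5), pool (5, 5, 1, 3) — not enough R3
  blocked: proc-D wants (1, 2, 1, 6), pool (5, 5, 1, 3) — not enough R3
  blocked: proc-G wants (2, 4, 3, 4), pool (5, 5, 1, 3) — not enough R1 and R3


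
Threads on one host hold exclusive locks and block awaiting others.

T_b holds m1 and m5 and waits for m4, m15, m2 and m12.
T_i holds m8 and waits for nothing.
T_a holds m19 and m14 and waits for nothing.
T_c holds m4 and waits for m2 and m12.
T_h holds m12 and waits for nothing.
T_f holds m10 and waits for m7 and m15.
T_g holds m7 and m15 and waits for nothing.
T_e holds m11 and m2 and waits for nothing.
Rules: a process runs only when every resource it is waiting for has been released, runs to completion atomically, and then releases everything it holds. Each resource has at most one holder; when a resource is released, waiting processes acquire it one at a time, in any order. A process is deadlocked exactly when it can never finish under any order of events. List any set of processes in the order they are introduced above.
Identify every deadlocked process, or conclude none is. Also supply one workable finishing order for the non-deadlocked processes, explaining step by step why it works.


No process is deadlocked.
Key observation: the wait relation is loop-free; peeling off processes with no waits unwinds the whole state.
A valid finishing order for the others: T_e, T_i, T_g, T_h, T_c, T_f, T_b, T_a.
Walking it through:
  T_e waits on nothing -> runs at once and releases m11 and m2
  T_i waits on nothing -> runs at once and releases m8
  T_g waits on nothing -> runs at once and releases m7 and m15
  T_h waits on nothing -> runs at once and releases m12
  T_c waits on m2 and m12 — all released -> runs and releases m4
  T_f waits on m7 and m15 — all released -> runs and releases m10
  T_b waits on m4, m15, m2 and m12 — all released -> runs and releases m1 and m5
  T_a waits on nothing -> runs at once and releases m19 and m14


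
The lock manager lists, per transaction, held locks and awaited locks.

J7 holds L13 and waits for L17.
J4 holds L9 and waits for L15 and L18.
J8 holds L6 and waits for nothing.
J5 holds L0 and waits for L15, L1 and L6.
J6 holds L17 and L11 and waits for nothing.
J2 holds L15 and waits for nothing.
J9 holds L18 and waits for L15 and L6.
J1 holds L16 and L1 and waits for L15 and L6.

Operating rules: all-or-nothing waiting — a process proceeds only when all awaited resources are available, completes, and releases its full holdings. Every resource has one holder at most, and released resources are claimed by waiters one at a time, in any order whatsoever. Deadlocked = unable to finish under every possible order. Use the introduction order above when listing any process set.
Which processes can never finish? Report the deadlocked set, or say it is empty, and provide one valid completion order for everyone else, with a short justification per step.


The deadlocked set is empty.
Key observation: the wait relation is loop-free; peeling off processes with no waits unwinds the whole state.
The rest can finish in the order J2, J8, J1, J9, J4, J6, J7, J5.
Verifying each step:
  run J2 (it waits on nothing); releases L15
  run J8 (it waits on nothing); releases L6
  run J1 (all its waits — L15 and L6 — are resolved); releases L16 and L1
  run J9 (all its waits — L15 and L6 — are resolved); releases L18
  run J4 (all its waits — L15 and L18 — are resolved); releases L9
  run J6 (it waits on nothing); releases L17 and L11
  run J7 (all its waits — L17 — are resolved); releases L13
  run J5 (all its waits — L15, L1 and L6 — are resolved); releases L0


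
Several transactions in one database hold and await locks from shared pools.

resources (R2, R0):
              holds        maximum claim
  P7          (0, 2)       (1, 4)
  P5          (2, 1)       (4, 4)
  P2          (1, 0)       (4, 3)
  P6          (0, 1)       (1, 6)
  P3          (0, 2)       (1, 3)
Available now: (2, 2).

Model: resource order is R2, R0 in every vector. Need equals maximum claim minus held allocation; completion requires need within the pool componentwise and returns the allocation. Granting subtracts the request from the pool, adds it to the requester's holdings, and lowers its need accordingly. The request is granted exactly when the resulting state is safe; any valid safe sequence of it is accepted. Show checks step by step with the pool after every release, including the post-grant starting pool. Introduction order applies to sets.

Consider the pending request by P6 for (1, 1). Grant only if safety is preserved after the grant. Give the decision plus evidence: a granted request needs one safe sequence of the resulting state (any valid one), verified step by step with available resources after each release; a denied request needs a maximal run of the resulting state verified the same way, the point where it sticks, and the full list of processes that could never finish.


GRANT — the state after the grant stays safe, e.g. via P3, P7, P6, P5, P2.
Key observation: post-grant, (1, 1) remains, and an order beginning with P3 completes everyone.
Verifying the post-grant state step by step:
  pool = (1, 1)
  P3: need (1, 1) fits (1, 1); releases (0, 2), pool now (1, 3)
  P7: need (1, 2) fits (1, 3); releases (0, 2), pool now (1, 5)
  P6: need (0, 4) fits (1, 5); releases (1, 2), pool now (2, 7)
  P5: need (2, 3) fits (2, 7); releases (2, 1), pool now (4, 8)
  P2: need (3, 3) fits (4, 8); releases (1, 0), pool now (5, 8)


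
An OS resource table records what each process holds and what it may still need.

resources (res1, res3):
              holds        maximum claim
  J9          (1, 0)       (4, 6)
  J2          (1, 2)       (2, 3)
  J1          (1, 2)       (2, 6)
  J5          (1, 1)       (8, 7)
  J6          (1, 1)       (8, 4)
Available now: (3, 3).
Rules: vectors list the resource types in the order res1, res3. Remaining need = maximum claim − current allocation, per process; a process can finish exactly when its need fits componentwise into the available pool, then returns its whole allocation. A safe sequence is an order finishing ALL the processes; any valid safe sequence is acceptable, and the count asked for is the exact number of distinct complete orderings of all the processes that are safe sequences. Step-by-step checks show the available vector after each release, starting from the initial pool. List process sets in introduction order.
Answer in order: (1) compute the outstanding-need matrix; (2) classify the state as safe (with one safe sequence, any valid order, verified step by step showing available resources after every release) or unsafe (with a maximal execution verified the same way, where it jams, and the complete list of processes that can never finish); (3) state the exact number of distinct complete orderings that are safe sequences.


(1) Outstanding need per process (order res1, res3):
  J9: (3, 6)
  J2: (1, 1)
  J1: (1, 4)
  J5: (7, 6)
  J6: (7, 3)
(2) The state is UNSAFE.
Key observation: the pool after J2, J1, J9 is (6, 7); every surviving request exceeds it in res1, so progress ends there.
A maximal execution: J2, J1, J9 — then nothing else fits. Walking it through:
  pool = (3, 3)
  J2 needs (1, 1) <= (3, 3) -> finishes; pool += (1, 2) = (4, 5)
  J1 needs (1, 4) <= (4, 5) -> finishes; pool += (1, 2) = (5, 7)
  J9 needs (3, 6) <= (5, 7) -> finishes; pool += (1, 0) = (6, 7)
  blocked: J5 wants (7, 6), pool (6, 7) — not enough res1
  blocked: J6 wants (7, 3), pool (6, 7) — not enough res1
Never able to finish: J5 and J6.
(3) Precisely 0 of the possible complete orderings are safe sequences.


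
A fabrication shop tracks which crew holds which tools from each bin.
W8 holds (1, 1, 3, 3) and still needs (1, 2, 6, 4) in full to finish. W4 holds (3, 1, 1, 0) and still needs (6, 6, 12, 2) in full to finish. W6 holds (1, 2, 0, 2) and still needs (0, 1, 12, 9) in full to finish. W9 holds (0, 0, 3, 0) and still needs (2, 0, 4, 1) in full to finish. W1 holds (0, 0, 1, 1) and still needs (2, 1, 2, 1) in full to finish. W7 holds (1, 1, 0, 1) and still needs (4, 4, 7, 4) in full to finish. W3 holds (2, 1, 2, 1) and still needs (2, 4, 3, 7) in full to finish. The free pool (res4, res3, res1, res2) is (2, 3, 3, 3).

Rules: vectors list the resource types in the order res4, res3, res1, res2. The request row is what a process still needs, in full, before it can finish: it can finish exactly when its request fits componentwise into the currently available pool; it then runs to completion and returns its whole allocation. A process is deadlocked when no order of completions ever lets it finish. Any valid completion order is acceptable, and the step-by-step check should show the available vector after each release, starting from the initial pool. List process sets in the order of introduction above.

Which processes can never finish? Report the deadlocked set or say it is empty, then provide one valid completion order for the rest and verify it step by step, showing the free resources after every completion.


The deadlocked set is empty.
Key observation: beginning at W1, releases accumulate fast enough that every process eventually fits.
The rest can finish in the order W1, W9, W8, W3, W7, W4, W6. Check, step by step:
  pool = (2, 3, 3, 3)
  run W1 (needs (2, 1, 2, 1), free (2, 3, 3, 3)); after release of (0, 0, 1, 1) the pool is (2, 3, 4, 4)
  run W9 (needs (2, 0, 4, 1), free (2, 3, 4, 4)); after release of (0, 0, 3, 0) the pool is (2, 3, 7, 4)
  run W8 (needs (1, 2, 6, 4), free (2, 3, 7, 4)); after release of (1, 1, 3, 3) the pool is (3, 4, 10, 7)
  run W3 (needs (2, 4, 3, 7), free (3, 4, 10, 7)); after release of (2, 1, 2, 1) the pool is (5, 5, 12, 8)
  run W7 (needs (4, 4, 7, 4), free (5, 5, 12, 8)); after release of (1, 1, 0, 1) the pool is (6, 6, 12, 9)
  run W4 (needs (6, 6, 12, 2), free (6, 6, 12, 9)); after release of (3, 1, 1, 0) the pool is (9, 7, 13, 9)
  run W6 (needs (0, 1, 12, 9), free (9, 7, 13, 9)); after release of (1, 2, 0, 2) the pool is (10, 9, 13, 11)
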